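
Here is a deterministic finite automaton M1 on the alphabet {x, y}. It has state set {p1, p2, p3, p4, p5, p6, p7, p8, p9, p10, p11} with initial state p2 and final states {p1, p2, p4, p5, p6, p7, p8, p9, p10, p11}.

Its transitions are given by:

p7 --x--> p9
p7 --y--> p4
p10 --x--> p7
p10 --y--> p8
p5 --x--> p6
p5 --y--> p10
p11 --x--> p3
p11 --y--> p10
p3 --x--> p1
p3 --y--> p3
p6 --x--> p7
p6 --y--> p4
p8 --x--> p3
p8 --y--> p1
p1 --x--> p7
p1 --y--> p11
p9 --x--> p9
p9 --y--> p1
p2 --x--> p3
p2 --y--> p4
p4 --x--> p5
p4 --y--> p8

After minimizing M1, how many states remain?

P0 = {p1,p2,p4,p5,p6,p7,p8,p9,p10,p11} | {p3}.
Refine {p1,p2,p4,p5,p6,p7,p8,p9,p10,p11} on symbol x: members go to different blocks, giving {p1,p4,p5,p6,p7,p9,p10} and {p2,p8,p11}.
On input y, block {p1,p4,p5,p6,p7,p9,p10} splits into {p5,p6,p7,p9} and {p1,p4,p10}.
Stable partition: {p5,p6,p7,p9} | {p3} | {p2,p8,p11} | {p1,p4,p10} — 4 equivalence classes.

4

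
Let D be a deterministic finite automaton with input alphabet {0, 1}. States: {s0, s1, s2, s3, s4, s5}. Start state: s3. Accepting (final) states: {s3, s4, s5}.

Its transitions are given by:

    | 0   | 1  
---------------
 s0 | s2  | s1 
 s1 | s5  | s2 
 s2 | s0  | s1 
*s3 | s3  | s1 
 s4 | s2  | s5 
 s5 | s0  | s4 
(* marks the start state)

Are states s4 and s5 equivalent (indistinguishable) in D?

Yes

Every state is reachable, so we keep all 6.
Initial partition by acceptance: {s3,s4,s5} | {s0,s1,s2}.
On input 0, block {s3,s4,s5} splits into {s4,s5} and {s3}.
On input 0, block {s0,s1,s2} splits into {s0,s2} and {s1}.
No further refinement is possible. Final partition (4 blocks): {s4,s5} | {s0,s2} | {s3} | {s1}.
s4 and s5 lie in the same block of the stable partition, so they are equivalent — no string distinguishes them.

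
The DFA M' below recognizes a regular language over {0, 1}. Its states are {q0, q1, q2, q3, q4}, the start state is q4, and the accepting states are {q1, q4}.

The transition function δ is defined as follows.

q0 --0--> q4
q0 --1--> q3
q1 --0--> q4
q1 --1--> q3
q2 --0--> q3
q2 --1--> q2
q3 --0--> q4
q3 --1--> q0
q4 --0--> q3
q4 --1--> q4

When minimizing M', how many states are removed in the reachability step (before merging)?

Starting at q4 and following transitions, the reachable set is {q0, q3, q4}. That leaves q1, q2 unreachable — 2 in total.

2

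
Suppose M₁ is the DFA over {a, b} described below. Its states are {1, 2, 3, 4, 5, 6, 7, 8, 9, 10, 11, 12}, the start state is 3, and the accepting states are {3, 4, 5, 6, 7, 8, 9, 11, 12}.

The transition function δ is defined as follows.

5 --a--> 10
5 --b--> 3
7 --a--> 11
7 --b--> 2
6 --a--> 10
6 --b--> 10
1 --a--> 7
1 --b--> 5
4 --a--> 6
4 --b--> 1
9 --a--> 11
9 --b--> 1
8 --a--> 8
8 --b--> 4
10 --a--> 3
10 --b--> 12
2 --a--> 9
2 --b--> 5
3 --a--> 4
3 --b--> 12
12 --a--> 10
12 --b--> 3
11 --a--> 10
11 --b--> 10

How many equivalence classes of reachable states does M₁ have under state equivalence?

6

Reachable states from the start: {1,2,3,4,5,6,7,9,10,11,12}. Unreachable: {8} — drop them.
Start with accepting vs non-accepting: {3,4,5,6,7,9,11,12} | {1,2,10}.
On input a, block {3,4,5,6,7,9,11,12} splits into {3,4,7,9} and {5,6,11,12}.
Split {3,4,7,9} by δ(·,a) → {4,7,9} and {3}.
Refine {1,2,10} on symbol a: members go to different blocks, giving {1,2} and {10}.
Refine {5,6,11,12} on symbol b: members go to different blocks, giving {5,12} and {6,11}.
The partition is now stable with 6 blocks: {4,7,9} | {1,2} | {5,12} | {3} | {10} | {6,11}.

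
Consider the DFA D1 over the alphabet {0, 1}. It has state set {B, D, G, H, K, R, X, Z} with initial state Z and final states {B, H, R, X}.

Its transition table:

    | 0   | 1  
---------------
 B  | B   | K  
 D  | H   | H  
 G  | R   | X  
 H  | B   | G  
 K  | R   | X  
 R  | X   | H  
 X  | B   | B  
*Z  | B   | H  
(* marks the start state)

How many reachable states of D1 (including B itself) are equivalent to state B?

Reachable states from the start: {B,G,H,K,R,X,Z}. Unreachable: {D} — drop them.
Initial partition by acceptance: {B,H,R,X} | {G,K,Z}.
Refine {B,H,R,X} on symbol 1: members go to different blocks, giving {B,H} and {R,X}.
Split {G,K,Z} by δ(·,0) → {G,K} and {Z}.
Split {R,X} by δ(·,0) → {R} and {X}.
Stable partition: {B,H} | {G,K} | {R} | {Z} | {X} — 5 equivalence classes.
The equivalence class containing B is {B,H}, of size 2.

2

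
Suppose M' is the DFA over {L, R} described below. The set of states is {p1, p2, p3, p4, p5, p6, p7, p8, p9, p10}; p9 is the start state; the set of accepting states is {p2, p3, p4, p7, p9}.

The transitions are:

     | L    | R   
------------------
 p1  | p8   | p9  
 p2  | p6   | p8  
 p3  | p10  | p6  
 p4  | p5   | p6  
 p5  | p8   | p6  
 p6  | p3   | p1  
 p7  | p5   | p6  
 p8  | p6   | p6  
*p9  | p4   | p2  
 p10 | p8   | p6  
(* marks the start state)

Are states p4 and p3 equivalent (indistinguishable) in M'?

Yes

Reachable states from the start: {p1,p2,p3,p4,p5,p6,p8,p9,p10}. Unreachable: {p7} — drop them.
Start with accepting vs non-accepting: {p2,p3,p4,p9} | {p1,p5,p6,p8,p10}.
Split {p2,p3,p4,p9} by δ(·,L) → {p2,p3,p4} and {p9}.
Refine {p1,p5,p6,p8,p10} on symbol L: members go to different blocks, giving {p1,p5,p8,p10} and {p6}.
On input L, block {p2,p3,p4} splits into {p3,p4} and {p2}.
Split {p1,p5,p8,p10} by δ(·,L) → {p1,p5,p10} and {p8}.
On input R, block {p1,p5,p10} splits into {p5,p10} and {p1}.
Stable partition: {p3,p4} | {p5,p10} | {p9} | {p6} | {p2} | {p8} | {p1} — 7 equivalence classes.
p4 and p3 lie in the same block of the stable partition, so they are equivalent — no string distinguishes them.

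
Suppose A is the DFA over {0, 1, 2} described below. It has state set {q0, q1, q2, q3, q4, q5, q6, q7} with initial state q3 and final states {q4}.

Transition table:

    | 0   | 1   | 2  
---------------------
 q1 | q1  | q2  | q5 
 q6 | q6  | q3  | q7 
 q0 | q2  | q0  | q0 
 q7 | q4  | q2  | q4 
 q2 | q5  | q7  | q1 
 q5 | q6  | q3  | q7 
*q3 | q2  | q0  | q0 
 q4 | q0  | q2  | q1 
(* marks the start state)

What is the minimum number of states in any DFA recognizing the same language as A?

All states are reachable from the start state.
Start with accepting vs non-accepting: {q4} | {q0,q1,q2,q3,q5,q6,q7}.
On input 0, block {q0,q1,q2,q3,q5,q6,q7} splits into {q0,q1,q2,q3,q5,q6} and {q7}.
Split {q0,q1,q2,q3,q5,q6} by δ(·,1) → {q0,q1,q3,q5,q6} and {q2}.
Split {q0,q1,q3,q5,q6} by δ(·,0) → {q1,q5,q6} and {q0,q3}.
Refine {q1,q5,q6} on symbol 1: members go to different blocks, giving {q5,q6} and {q1}.
The partition is now stable with 6 blocks: {q4} | {q5,q6} | {q7} | {q2} | {q0,q3} | {q1}.

6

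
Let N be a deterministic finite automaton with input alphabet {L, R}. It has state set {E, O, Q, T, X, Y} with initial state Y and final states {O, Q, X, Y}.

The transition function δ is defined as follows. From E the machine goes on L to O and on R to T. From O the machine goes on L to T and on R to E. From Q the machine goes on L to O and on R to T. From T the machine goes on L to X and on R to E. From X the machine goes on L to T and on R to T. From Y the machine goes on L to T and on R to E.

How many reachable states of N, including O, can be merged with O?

Reachable states from the start: {E,O,T,X,Y}. Unreachable: {Q} — drop them.
Start with accepting vs non-accepting: {O,X,Y} | {E,T}.
The partition is now stable with 2 blocks: {O,X,Y} | {E,T}.
State O belongs to the block {O,X,Y}, which has 3 states.

3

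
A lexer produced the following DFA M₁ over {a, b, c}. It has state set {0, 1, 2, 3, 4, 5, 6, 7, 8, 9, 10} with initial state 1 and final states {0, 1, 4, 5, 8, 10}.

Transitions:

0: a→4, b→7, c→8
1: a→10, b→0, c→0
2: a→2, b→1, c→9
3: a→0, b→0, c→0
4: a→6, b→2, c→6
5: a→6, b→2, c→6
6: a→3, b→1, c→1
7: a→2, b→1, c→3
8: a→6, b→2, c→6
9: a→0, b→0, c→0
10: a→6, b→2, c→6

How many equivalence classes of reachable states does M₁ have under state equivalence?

First remove the unreachable states {5}; 10 states remain.
P0 = {0,1,4,8,10} | {2,3,6,7,9}.
Refine {0,1,4,8,10} on symbol a: members go to different blocks, giving {4,8,10} and {0,1}.
Split {2,3,6,7,9} by δ(·,a) → {2,6,7} and {3,9}.
Split {2,6,7} by δ(·,a) → {2,7} and {6}.
On input b, block {0,1} splits into {0} and {1}.
The partition is now stable with 6 blocks: {4,8,10} | {2,7} | {0} | {3,9} | {6} | {1}.

6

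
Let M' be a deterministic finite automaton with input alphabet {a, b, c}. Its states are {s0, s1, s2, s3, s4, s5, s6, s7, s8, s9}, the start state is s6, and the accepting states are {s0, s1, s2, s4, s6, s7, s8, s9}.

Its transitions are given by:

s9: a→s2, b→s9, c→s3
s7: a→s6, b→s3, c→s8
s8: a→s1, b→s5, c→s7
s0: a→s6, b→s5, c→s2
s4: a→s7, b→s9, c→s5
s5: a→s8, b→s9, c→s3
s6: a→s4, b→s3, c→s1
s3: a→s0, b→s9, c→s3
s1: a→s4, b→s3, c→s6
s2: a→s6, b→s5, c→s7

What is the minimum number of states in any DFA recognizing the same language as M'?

4

All states are reachable from the start state.
Initial partition by acceptance: {s0,s1,s2,s4,s6,s7,s8,s9} | {s3,s5}.
Refine {s0,s1,s2,s4,s6,s7,s8,s9} on symbol b: members go to different blocks, giving {s0,s1,s2,s6,s7,s8} and {s4,s9}.
On input a, block {s0,s1,s2,s6,s7,s8} splits into {s0,s2,s7,s8} and {s1,s6}.
The partition is now stable with 4 blocks: {s0,s2,s7,s8} | {s3,s5} | {s4,s9} | {s1,s6}.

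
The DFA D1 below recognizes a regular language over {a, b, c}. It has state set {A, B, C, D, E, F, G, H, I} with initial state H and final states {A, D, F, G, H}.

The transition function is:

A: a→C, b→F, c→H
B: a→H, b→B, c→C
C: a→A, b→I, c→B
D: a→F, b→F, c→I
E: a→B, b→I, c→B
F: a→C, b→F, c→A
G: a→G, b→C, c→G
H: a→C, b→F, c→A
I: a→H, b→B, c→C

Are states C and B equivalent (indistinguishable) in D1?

Reachable states from the start: {A,B,C,F,H,I}. Unreachable: {D,E,G} — drop them.
P0 = {A,F,H} | {B,C,I}.
The partition is now stable with 2 blocks: {A,F,H} | {B,C,I}.
C and B lie in the same block of the stable partition, so they are equivalent — no string distinguishes them.

Yes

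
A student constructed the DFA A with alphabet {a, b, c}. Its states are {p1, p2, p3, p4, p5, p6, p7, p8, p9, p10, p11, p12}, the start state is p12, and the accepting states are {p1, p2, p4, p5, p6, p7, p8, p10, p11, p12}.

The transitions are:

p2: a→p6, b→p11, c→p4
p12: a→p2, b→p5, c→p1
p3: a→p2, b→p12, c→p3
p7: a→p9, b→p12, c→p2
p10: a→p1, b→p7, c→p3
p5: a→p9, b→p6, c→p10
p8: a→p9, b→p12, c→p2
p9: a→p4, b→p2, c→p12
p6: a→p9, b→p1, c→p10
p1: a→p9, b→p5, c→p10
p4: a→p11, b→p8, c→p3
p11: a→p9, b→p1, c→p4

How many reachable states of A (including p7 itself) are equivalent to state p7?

2

Every state is reachable, so we keep all 12.
Start with accepting vs non-accepting: {p1,p2,p4,p5,p6,p7,p8,p10,p11,p12} | {p3,p9}.
On input a, block {p1,p2,p4,p5,p6,p7,p8,p10,p11,p12} splits into {p1,p5,p6,p7,p8,p11} and {p2,p4,p10,p12}.
Split {p1,p5,p6,p7,p8,p11} by δ(·,b) → {p1,p5,p6,p11} and {p7,p8}.
On input c, block {p3,p9} splits into {p3} and {p9}.
Split {p2,p4,p10,p12} by δ(·,a) → {p2,p4,p10} and {p12}.
On input b, block {p2,p4,p10} splits into {p4,p10} and {p2}.
No further refinement is possible. Final partition (7 blocks): {p1,p5,p6,p11} | {p3} | {p4,p10} | {p7,p8} | {p9} | {p12} | {p2}.
The equivalence class containing p7 is {p7,p8}, of size 2.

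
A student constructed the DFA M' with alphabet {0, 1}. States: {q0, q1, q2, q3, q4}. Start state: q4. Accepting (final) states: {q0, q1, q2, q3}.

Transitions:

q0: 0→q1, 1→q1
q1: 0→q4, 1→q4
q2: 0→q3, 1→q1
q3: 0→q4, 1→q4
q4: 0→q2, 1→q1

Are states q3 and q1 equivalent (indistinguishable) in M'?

Yes

Reachable states from the start: {q1,q2,q3,q4}. Unreachable: {q0} — drop them.
Initial partition by acceptance: {q1,q2,q3} | {q4}.
Refine {q1,q2,q3} on symbol 0: members go to different blocks, giving {q1,q3} and {q2}.
The partition is now stable with 3 blocks: {q1,q3} | {q4} | {q2}.
q3 and q1 lie in the same block of the stable partition, so they are equivalent — no string distinguishes them.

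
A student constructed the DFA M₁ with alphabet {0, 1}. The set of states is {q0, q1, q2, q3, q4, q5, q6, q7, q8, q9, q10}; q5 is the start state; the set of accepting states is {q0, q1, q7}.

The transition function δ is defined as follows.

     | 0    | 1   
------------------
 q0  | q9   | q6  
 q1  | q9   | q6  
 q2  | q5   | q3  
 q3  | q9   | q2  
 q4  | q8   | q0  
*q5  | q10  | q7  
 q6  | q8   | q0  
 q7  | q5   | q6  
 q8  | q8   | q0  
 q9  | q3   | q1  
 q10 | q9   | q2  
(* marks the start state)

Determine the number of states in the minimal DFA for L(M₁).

Reachable states from the start: {q0,q1,q2,q3,q5,q6,q7,q8,q9,q10}. Unreachable: {q4} — drop them.
P0 = {q0,q1,q7} | {q2,q3,q5,q6,q8,q9,q10}.
Refine {q2,q3,q5,q6,q8,q9,q10} on symbol 1: members go to different blocks, giving {q5,q6,q8,q9} and {q2,q3,q10}.
Refine {q5,q6,q8,q9} on symbol 0: members go to different blocks, giving {q5,q9} and {q6,q8}.
The partition is now stable with 4 blocks: {q0,q1,q7} | {q5,q9} | {q2,q3,q10} | {q6,q8}.

4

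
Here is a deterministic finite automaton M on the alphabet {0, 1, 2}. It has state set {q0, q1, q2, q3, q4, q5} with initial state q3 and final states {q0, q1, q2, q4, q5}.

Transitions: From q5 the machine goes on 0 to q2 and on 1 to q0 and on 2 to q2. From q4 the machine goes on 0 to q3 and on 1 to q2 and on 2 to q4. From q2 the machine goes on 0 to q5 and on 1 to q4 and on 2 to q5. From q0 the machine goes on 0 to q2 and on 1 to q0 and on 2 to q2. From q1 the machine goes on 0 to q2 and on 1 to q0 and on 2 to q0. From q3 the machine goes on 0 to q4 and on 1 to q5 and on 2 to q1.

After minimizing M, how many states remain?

5

Every state is reachable, so we keep all 6.
Initial partition by acceptance: {q0,q1,q2,q4,q5} | {q3}.
Refine {q0,q1,q2,q4,q5} on symbol 0: members go to different blocks, giving {q0,q1,q2,q5} and {q4}.
Refine {q0,q1,q2,q5} on symbol 1: members go to different blocks, giving {q0,q1,q5} and {q2}.
Split {q0,q1,q5} by δ(·,2) → {q0,q5} and {q1}.
Stable partition: {q0,q5} | {q3} | {q4} | {q2} | {q1} — 5 equivalence classes.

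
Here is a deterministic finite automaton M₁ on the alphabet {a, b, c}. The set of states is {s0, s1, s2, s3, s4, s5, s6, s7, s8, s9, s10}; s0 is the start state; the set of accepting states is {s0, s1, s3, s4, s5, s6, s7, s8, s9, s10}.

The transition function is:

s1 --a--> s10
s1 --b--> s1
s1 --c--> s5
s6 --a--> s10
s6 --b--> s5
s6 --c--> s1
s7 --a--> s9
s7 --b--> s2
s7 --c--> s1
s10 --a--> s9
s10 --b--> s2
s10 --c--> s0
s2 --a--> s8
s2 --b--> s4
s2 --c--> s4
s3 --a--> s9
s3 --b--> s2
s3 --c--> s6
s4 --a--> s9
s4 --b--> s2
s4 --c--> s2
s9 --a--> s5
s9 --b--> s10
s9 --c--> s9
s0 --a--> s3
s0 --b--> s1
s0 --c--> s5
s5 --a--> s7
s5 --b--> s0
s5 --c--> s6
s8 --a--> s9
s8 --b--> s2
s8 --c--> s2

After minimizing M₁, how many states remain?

5

P0 = {s0,s1,s3,s4,s5,s6,s7,s8,s9,s10} | {s2}.
On input b, block {s0,s1,s3,s4,s5,s6,s7,s8,s9,s10} splits into {s0,s1,s5,s6,s9} and {s3,s4,s7,s8,s10}.
Split {s0,s1,s5,s6,s9} by δ(·,a) → {s0,s1,s5,s6} and {s9}.
Split {s3,s4,s7,s8,s10} by δ(·,c) → {s3,s7,s10} and {s4,s8}.
Stable partition: {s0,s1,s5,s6} | {s2} | {s3,s7,s10} | {s9} | {s4,s8} — 5 equivalence classes.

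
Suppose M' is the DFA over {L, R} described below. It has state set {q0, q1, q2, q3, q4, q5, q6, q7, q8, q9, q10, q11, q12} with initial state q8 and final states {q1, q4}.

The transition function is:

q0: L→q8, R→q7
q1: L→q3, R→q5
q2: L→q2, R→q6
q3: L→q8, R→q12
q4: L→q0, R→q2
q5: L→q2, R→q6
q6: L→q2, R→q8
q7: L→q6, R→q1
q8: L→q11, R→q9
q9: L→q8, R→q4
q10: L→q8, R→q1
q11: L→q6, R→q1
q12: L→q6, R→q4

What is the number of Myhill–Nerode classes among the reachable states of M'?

States {q10} cannot be reached from the start state, so discard them.
Initial partition by acceptance: {q1,q4} | {q0,q2,q3,q5,q6,q7,q8,q9,q11,q12}.
Split {q0,q2,q3,q5,q6,q7,q8,q9,q11,q12} by δ(·,R) → {q0,q2,q3,q5,q6,q8} and {q7,q9,q11,q12}.
Refine {q0,q2,q3,q5,q6,q8} on symbol L: members go to different blocks, giving {q0,q2,q3,q5,q6} and {q8}.
Refine {q0,q2,q3,q5,q6} on symbol L: members go to different blocks, giving {q2,q5,q6} and {q0,q3}.
Refine {q2,q5,q6} on symbol R: members go to different blocks, giving {q2,q5} and {q6}.
Split {q7,q9,q11,q12} by δ(·,L) → {q7,q11,q12} and {q9}.
The partition is now stable with 7 blocks: {q1,q4} | {q2,q5} | {q7,q11,q12} | {q8} | {q0,q3} | {q6} | {q9}.

7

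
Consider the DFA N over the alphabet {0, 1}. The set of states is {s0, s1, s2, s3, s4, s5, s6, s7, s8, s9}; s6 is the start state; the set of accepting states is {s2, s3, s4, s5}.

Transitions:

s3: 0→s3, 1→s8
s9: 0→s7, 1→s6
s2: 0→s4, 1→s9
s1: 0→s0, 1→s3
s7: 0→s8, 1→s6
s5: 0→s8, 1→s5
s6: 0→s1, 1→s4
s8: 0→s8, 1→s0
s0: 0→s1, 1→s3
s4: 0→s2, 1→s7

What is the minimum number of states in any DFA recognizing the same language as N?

States {s5} cannot be reached from the start state, so discard them.
Initial partition by acceptance: {s2,s3,s4} | {s0,s1,s6,s7,s8,s9}.
Split {s0,s1,s6,s7,s8,s9} by δ(·,1) → {s0,s1,s6} and {s7,s8,s9}.
The partition is now stable with 3 blocks: {s2,s3,s4} | {s0,s1,s6} | {s7,s8,s9}.

3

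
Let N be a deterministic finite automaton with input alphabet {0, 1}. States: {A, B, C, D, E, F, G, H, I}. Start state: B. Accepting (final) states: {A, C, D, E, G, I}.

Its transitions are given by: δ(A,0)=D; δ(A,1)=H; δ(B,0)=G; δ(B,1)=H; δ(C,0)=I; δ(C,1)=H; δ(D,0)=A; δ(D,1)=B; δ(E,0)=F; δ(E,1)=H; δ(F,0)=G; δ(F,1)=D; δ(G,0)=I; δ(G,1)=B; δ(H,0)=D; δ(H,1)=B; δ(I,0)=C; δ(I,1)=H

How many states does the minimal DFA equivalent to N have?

Reachable states from the start: {A,B,C,D,G,H,I}. Unreachable: {E,F} — drop them.
Initial partition by acceptance: {A,C,D,G,I} | {B,H}.
No further refinement is possible. Final partition (2 blocks): {A,C,D,G,I} | {B,H}.

2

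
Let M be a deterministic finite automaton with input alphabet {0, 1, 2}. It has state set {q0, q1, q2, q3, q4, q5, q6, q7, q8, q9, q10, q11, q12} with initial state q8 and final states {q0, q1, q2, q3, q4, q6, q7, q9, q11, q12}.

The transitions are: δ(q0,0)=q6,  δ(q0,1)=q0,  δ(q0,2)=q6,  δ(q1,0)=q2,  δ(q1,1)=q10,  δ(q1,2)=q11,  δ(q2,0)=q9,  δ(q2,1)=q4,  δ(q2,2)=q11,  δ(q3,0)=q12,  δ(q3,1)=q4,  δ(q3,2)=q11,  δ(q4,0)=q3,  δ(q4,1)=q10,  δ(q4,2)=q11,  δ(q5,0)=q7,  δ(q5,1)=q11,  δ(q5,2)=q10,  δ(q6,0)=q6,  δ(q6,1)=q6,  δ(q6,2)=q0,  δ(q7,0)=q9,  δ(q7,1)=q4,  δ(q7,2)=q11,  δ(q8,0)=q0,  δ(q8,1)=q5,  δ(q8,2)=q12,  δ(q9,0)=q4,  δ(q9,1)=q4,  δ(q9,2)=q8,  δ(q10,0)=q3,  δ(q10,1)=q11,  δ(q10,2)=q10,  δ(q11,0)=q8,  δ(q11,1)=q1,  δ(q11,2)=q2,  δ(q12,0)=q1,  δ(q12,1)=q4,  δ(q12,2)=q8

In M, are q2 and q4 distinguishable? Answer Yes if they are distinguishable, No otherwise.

Initial partition by acceptance: {q0,q1,q2,q3,q4,q6,q7,q9,q11,q12} | {q5,q8,q10}.
Split {q0,q1,q2,q3,q4,q6,q7,q9,q11,q12} by δ(·,0) → {q0,q1,q2,q3,q4,q6,q7,q9,q12} and {q11}.
On input 1, block {q0,q1,q2,q3,q4,q6,q7,q9,q12} splits into {q0,q2,q3,q6,q7,q9,q12} and {q1,q4}.
On input 0, block {q0,q2,q3,q6,q7,q9,q12} splits into {q0,q2,q3,q6,q7} and {q9,q12}.
Split {q0,q2,q3,q6,q7} by δ(·,0) → {q2,q3,q7} and {q0,q6}.
On input 0, block {q5,q8,q10} splits into {q5,q10} and {q8}.
No further refinement is possible. Final partition (7 blocks): {q2,q3,q7} | {q5,q10} | {q11} | {q1,q4} | {q9,q12} | {q0,q6} | {q8}.
q2 and q4 end up in different blocks, so they are distinguishable. For instance, the string '1' is accepted from only q2.

Yes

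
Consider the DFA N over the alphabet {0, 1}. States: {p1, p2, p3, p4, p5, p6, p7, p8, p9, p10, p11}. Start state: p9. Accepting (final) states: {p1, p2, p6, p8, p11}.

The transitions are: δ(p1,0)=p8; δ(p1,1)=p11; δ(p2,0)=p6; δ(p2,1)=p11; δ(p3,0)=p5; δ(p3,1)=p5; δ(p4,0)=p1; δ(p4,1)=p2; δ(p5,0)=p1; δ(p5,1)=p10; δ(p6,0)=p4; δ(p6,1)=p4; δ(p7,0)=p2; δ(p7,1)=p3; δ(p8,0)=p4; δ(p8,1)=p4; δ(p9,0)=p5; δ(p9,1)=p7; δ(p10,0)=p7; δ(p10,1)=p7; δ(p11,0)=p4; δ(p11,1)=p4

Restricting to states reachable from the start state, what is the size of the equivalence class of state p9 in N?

3

Every state is reachable, so we keep all 11.
Initial partition by acceptance: {p1,p2,p6,p8,p11} | {p3,p4,p5,p7,p9,p10}.
Refine {p1,p2,p6,p8,p11} on symbol 0: members go to different blocks, giving {p6,p8,p11} and {p1,p2}.
On input 0, block {p3,p4,p5,p7,p9,p10} splits into {p3,p9,p10} and {p4,p5,p7}.
Split {p4,p5,p7} by δ(·,1) → {p5,p7} and {p4}.
Stable partition: {p6,p8,p11} | {p3,p9,p10} | {p1,p2} | {p5,p7} | {p4} — 5 equivalence classes.
The equivalence class containing p9 is {p3,p9,p10}, of size 3.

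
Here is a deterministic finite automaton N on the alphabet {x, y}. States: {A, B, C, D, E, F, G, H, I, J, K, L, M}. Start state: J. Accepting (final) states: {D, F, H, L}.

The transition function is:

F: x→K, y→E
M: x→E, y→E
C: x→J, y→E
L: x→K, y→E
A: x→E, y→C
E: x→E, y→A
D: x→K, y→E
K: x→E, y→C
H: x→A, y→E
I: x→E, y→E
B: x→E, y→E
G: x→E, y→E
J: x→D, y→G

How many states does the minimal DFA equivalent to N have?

First remove the unreachable states {B,F,H,I,L,M}; 7 states remain.
Start with accepting vs non-accepting: {D} | {A,C,E,G,J,K}.
Split {A,C,E,G,J,K} by δ(·,x) → {A,C,E,G,K} and {J}.
Split {A,C,E,G,K} by δ(·,x) → {A,E,G,K} and {C}.
Refine {A,E,G,K} on symbol y: members go to different blocks, giving {A,K} and {E,G}.
Split {E,G} by δ(·,y) → {E} and {G}.
The partition is now stable with 6 blocks: {D} | {A,K} | {J} | {C} | {E} | {G}.

6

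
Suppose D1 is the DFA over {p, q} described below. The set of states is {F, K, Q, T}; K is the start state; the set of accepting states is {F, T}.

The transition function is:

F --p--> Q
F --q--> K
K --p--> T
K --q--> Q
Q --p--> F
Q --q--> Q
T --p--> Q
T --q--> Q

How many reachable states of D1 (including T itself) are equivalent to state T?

2

Every state is reachable, so we keep all 4.
P0 = {F,T} | {K,Q}.
No further refinement is possible. Final partition (2 blocks): {F,T} | {K,Q}.
The equivalence class containing T is {F,T}, of size 2.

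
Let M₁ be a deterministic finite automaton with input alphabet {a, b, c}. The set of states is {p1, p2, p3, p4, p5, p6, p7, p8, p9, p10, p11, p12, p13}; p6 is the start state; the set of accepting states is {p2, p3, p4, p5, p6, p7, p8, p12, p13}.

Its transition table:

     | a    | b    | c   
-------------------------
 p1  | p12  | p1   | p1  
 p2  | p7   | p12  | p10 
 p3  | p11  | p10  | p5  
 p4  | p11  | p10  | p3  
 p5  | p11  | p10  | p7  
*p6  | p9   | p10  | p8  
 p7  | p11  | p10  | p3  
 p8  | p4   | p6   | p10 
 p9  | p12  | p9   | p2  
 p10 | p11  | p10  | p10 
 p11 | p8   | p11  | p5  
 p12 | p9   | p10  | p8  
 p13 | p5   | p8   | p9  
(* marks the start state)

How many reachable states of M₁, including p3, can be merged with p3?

4

First remove the unreachable states {p1,p13}; 11 states remain.
Initial partition by acceptance: {p2,p3,p4,p5,p6,p7,p8,p12} | {p9,p10,p11}.
Refine {p2,p3,p4,p5,p6,p7,p8,p12} on symbol a: members go to different blocks, giving {p3,p4,p5,p6,p7,p12} and {p2,p8}.
Refine {p3,p4,p5,p6,p7,p12} on symbol c: members go to different blocks, giving {p3,p4,p5,p7} and {p6,p12}.
On input a, block {p9,p10,p11} splits into {p9} and {p10} and {p11}.
No further refinement is possible. Final partition (6 blocks): {p3,p4,p5,p7} | {p9} | {p2,p8} | {p6,p12} | {p10} | {p11}.
State p3 belongs to the block {p3,p4,p5,p7}, which has 4 states.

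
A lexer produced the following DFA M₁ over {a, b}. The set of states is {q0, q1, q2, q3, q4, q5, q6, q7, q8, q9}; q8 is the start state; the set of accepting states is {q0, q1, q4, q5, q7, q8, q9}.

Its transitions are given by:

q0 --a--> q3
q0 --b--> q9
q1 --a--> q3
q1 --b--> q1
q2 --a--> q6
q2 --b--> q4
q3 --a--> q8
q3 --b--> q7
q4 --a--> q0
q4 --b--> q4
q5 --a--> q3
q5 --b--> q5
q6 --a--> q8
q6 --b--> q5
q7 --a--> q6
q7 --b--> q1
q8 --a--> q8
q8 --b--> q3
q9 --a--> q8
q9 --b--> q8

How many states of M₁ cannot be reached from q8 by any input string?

Starting at q8 and following transitions, the reachable set is {q1, q3, q5, q6, q7, q8}. That leaves q0, q2, q4, q9 unreachable — 4 in total.

4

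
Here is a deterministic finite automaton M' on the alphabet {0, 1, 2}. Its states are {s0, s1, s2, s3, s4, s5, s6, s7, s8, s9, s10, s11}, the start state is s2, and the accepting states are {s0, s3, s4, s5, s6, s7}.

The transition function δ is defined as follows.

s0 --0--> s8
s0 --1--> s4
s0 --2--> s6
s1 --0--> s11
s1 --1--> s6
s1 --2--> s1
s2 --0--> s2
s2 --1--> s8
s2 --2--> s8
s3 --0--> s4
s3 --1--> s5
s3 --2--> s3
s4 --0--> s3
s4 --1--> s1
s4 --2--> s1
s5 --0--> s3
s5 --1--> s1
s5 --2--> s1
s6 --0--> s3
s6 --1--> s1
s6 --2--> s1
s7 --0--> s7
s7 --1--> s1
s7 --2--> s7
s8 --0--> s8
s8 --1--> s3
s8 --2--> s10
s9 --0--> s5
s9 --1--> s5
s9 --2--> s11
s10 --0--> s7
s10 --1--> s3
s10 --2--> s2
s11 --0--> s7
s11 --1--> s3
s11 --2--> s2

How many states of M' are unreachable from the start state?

BFS from s2 reaches {s1, s2, s3, s4, s5, s6, s7, s8, s10, s11}; the 2 state(s) s0, s9 are never visited.

2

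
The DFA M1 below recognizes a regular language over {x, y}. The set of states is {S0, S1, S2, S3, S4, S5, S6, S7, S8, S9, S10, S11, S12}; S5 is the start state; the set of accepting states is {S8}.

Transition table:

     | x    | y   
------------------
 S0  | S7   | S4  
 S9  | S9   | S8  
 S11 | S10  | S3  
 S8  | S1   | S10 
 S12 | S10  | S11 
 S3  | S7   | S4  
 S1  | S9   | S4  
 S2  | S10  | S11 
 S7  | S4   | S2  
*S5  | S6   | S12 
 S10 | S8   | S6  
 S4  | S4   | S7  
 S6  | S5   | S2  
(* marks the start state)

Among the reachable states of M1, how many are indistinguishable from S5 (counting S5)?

2

Reachable states from the start: {S1,S2,S3,S4,S5,S6,S7,S8,S9,S10,S11,S12}. Unreachable: {S0} — drop them.
Initial partition by acceptance: {S8} | {S1,S2,S3,S4,S5,S6,S7,S9,S10,S11,S12}.
On input x, block {S1,S2,S3,S4,S5,S6,S7,S9,S10,S11,S12} splits into {S1,S2,S3,S4,S5,S6,S7,S9,S11,S12} and {S10}.
Refine {S1,S2,S3,S4,S5,S6,S7,S9,S11,S12} on symbol x: members go to different blocks, giving {S1,S3,S4,S5,S6,S7,S9} and {S2,S11,S12}.
Refine {S1,S3,S4,S5,S6,S7,S9} on symbol y: members go to different blocks, giving {S1,S3,S4} and {S5,S6,S7} and {S9}.
Refine {S1,S3,S4} on symbol x: members go to different blocks, giving {S1} and {S3} and {S4}.
On input y, block {S2,S11,S12} splits into {S2,S12} and {S11}.
Split {S5,S6,S7} by δ(·,x) → {S5,S6} and {S7}.
The partition is now stable with 10 blocks: {S8} | {S1} | {S10} | {S2,S12} | {S5,S6} | {S9} | {S3} | {S4} | {S11} | {S7}.
State S5 belongs to the block {S5,S6}, which has 2 states.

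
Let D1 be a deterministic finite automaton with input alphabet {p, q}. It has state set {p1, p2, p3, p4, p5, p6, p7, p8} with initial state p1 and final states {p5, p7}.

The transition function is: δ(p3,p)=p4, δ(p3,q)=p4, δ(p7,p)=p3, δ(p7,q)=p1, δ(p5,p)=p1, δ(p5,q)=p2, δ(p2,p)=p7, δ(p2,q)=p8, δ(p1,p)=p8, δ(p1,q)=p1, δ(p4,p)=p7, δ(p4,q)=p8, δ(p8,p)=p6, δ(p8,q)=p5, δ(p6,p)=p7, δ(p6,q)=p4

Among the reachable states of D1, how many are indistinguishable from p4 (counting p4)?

2

All states are reachable from the start state.
Start with accepting vs non-accepting: {p5,p7} | {p1,p2,p3,p4,p6,p8}.
On input p, block {p1,p2,p3,p4,p6,p8} splits into {p1,p3,p8} and {p2,p4,p6}.
Split {p5,p7} by δ(·,q) → {p5} and {p7}.
Split {p1,p3,p8} by δ(·,p) → {p3,p8} and {p1}.
Refine {p3,p8} on symbol q: members go to different blocks, giving {p3} and {p8}.
Refine {p2,p4,p6} on symbol q: members go to different blocks, giving {p2,p4} and {p6}.
The partition is now stable with 7 blocks: {p5} | {p3} | {p2,p4} | {p7} | {p1} | {p8} | {p6}.
The equivalence class containing p4 is {p2,p4}, of size 2.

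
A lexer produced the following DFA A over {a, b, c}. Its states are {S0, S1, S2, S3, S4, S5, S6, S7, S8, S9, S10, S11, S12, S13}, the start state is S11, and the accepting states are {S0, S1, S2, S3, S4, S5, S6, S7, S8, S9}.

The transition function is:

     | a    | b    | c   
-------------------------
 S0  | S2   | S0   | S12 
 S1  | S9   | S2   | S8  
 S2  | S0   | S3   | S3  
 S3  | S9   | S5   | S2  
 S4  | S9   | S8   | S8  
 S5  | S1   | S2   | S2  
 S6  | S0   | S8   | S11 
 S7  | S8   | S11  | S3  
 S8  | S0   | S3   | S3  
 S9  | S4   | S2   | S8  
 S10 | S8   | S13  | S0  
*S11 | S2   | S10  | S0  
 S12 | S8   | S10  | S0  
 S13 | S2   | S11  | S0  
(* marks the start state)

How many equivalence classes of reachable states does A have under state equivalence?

5

States {S6,S7} cannot be reached from the start state, so discard them.
Initial partition by acceptance: {S0,S1,S2,S3,S4,S5,S8,S9} | {S10,S11,S12,S13}.
Split {S0,S1,S2,S3,S4,S5,S8,S9} by δ(·,c) → {S1,S2,S3,S4,S5,S8,S9} and {S0}.
Split {S1,S2,S3,S4,S5,S8,S9} by δ(·,a) → {S1,S3,S4,S5,S9} and {S2,S8}.
On input b, block {S1,S3,S4,S5,S9} splits into {S1,S4,S5,S9} and {S3}.
Stable partition: {S1,S4,S5,S9} | {S10,S11,S12,S13} | {S0} | {S2,S8} | {S3} — 5 equivalence classes.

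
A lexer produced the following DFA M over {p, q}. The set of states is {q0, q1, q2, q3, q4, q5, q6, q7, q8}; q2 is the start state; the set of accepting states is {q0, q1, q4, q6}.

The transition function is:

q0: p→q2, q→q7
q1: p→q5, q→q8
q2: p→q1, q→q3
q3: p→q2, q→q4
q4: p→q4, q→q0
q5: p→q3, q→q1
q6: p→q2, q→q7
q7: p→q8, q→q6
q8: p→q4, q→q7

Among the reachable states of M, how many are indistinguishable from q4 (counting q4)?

1

Initial partition by acceptance: {q0,q1,q4,q6} | {q2,q3,q5,q7,q8}.
Split {q0,q1,q4,q6} by δ(·,p) → {q0,q1,q6} and {q4}.
On input p, block {q2,q3,q5,q7,q8} splits into {q3,q5,q7} and {q2} and {q8}.
Split {q0,q1,q6} by δ(·,p) → {q0,q6} and {q1}.
Split {q3,q5,q7} by δ(·,p) → {q3} and {q5} and {q7}.
No further refinement is possible. Final partition (8 blocks): {q0,q6} | {q3} | {q4} | {q2} | {q8} | {q1} | {q5} | {q7}.
State q4 belongs to the block {q4}, which has 1 states.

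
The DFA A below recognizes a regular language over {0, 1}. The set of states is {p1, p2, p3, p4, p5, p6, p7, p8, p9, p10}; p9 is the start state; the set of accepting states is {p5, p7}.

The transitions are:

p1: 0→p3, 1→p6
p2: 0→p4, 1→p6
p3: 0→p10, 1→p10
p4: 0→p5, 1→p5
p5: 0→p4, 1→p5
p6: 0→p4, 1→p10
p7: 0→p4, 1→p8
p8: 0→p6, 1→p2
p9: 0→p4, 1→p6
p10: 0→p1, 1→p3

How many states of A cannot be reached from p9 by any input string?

Starting at p9 and following transitions, the reachable set is {p1, p3, p4, p5, p6, p9, p10}. That leaves p2, p7, p8 unreachable — 3 in total.

3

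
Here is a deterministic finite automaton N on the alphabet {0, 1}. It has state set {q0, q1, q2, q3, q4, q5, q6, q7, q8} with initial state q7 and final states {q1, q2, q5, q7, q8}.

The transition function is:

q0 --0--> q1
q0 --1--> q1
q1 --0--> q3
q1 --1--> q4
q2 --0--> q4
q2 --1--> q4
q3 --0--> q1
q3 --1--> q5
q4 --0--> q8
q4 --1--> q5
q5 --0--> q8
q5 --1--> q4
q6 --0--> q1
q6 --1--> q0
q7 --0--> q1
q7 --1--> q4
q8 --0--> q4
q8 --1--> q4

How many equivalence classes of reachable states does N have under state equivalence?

3

First remove the unreachable states {q0,q2,q6}; 6 states remain.
Initial partition by acceptance: {q1,q5,q7,q8} | {q3,q4}.
On input 0, block {q1,q5,q7,q8} splits into {q1,q8} and {q5,q7}.
No further refinement is possible. Final partition (3 blocks): {q1,q8} | {q3,q4} | {q5,q7}.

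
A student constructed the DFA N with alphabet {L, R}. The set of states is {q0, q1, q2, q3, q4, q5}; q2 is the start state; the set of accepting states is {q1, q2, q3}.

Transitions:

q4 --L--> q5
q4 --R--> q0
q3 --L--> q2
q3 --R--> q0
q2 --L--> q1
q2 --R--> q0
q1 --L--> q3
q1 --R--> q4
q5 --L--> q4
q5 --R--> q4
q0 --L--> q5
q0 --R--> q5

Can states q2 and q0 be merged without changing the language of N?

P0 = {q1,q2,q3} | {q0,q4,q5}.
No further refinement is possible. Final partition (2 blocks): {q1,q2,q3} | {q0,q4,q5}.
q2 and q0 end up in different blocks, so they are distinguishable. For instance, the string 'ε' is accepted from only q2.

No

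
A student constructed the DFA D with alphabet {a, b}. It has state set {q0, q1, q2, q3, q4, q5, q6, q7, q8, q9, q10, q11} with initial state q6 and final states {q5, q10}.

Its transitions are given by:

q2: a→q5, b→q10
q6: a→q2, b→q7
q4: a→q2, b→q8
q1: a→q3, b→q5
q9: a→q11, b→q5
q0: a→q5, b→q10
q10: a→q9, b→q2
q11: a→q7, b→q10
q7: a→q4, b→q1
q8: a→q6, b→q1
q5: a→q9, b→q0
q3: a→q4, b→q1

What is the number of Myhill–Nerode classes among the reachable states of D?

6

Every state is reachable, so we keep all 12.
Initial partition by acceptance: {q5,q10} | {q0,q1,q2,q3,q4,q6,q7,q8,q9,q11}.
On input a, block {q0,q1,q2,q3,q4,q6,q7,q8,q9,q11} splits into {q1,q3,q4,q6,q7,q8,q9,q11} and {q0,q2}.
On input a, block {q1,q3,q4,q6,q7,q8,q9,q11} splits into {q1,q3,q7,q8,q9,q11} and {q4,q6}.
On input a, block {q1,q3,q7,q8,q9,q11} splits into {q1,q9,q11} and {q3,q7,q8}.
Split {q1,q9,q11} by δ(·,a) → {q1,q11} and {q9}.
The partition is now stable with 6 blocks: {q5,q10} | {q1,q11} | {q0,q2} | {q4,q6} | {q3,q7,q8} | {q9}.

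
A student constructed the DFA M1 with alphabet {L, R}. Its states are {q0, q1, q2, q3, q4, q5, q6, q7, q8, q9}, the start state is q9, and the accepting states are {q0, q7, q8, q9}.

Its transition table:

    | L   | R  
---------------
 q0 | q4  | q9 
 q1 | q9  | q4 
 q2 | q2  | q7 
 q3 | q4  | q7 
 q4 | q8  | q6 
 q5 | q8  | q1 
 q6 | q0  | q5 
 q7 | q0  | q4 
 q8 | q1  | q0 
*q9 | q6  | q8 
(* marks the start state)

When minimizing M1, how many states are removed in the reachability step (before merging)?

3

BFS from q9 reaches {q0, q1, q4, q5, q6, q8, q9}; the 3 state(s) q2, q3, q7 are never visited.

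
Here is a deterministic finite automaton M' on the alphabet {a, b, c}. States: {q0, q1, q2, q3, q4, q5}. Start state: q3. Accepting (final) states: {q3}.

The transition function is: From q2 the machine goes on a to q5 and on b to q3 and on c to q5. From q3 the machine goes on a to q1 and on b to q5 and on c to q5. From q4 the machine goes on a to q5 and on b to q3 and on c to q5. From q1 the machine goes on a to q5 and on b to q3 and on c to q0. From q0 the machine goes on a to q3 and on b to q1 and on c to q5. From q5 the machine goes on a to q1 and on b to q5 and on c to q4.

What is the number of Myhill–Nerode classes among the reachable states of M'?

5

Reachable states from the start: {q0,q1,q3,q4,q5}. Unreachable: {q2} — drop them.
Initial partition by acceptance: {q3} | {q0,q1,q4,q5}.
Refine {q0,q1,q4,q5} on symbol a: members go to different blocks, giving {q1,q4,q5} and {q0}.
On input b, block {q1,q4,q5} splits into {q1,q4} and {q5}.
Split {q1,q4} by δ(·,c) → {q1} and {q4}.
No further refinement is possible. Final partition (5 blocks): {q3} | {q1} | {q0} | {q5} | {q4}.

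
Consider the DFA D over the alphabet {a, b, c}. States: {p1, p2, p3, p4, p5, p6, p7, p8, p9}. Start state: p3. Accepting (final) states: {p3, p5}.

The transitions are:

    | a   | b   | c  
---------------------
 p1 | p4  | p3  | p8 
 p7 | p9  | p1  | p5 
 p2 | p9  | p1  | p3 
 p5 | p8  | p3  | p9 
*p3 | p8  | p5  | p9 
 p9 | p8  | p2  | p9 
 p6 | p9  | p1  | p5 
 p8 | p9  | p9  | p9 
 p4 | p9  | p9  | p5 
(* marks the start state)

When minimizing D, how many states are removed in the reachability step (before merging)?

2

No path from p3 leads to p6, p7; the other 7 states are all reachable.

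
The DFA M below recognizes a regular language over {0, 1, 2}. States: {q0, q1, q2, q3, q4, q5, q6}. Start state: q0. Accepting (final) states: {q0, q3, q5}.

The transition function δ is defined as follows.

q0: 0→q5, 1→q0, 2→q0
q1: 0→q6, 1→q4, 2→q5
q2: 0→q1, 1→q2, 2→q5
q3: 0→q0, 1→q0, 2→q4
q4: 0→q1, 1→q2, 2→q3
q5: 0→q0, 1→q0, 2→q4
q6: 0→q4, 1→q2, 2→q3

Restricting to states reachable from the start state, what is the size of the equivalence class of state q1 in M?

4

P0 = {q0,q3,q5} | {q1,q2,q4,q6}.
On input 2, block {q0,q3,q5} splits into {q3,q5} and {q0}.
The partition is now stable with 3 blocks: {q3,q5} | {q1,q2,q4,q6} | {q0}.
State q1 belongs to the block {q1,q2,q4,q6}, which has 4 states.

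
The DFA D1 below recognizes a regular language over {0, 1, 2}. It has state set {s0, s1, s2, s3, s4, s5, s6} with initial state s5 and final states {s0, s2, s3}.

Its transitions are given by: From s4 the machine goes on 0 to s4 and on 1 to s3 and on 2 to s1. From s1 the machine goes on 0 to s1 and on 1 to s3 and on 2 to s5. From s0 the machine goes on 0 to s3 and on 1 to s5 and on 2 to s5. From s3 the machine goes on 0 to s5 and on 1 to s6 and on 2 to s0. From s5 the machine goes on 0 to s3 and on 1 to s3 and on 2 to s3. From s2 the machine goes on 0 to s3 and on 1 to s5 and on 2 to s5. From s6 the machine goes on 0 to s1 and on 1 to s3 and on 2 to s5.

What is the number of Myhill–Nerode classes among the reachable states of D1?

4

States {s2,s4} cannot be reached from the start state, so discard them.
P0 = {s0,s3} | {s1,s5,s6}.
Split {s0,s3} by δ(·,0) → {s0} and {s3}.
On input 0, block {s1,s5,s6} splits into {s1,s6} and {s5}.
Stable partition: {s0} | {s1,s6} | {s3} | {s5} — 4 equivalence classes.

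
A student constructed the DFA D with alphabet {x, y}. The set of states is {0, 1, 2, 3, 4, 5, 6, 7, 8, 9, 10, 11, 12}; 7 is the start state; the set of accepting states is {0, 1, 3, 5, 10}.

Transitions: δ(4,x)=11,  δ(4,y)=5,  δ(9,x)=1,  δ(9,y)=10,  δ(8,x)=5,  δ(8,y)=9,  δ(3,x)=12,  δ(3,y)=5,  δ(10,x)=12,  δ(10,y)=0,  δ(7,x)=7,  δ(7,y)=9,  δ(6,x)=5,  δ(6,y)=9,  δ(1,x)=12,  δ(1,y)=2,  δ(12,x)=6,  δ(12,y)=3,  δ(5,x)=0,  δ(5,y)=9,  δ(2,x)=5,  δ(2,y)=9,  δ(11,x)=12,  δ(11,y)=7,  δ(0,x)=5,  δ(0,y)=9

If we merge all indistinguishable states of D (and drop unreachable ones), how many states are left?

First remove the unreachable states {4,8,11}; 10 states remain.
Initial partition by acceptance: {0,1,3,5,10} | {2,6,7,9,12}.
Refine {0,1,3,5,10} on symbol x: members go to different blocks, giving {1,3,10} and {0,5}.
On input y, block {1,3,10} splits into {3,10} and {1}.
Refine {2,6,7,9,12} on symbol x: members go to different blocks, giving {2,6} and {7,12} and {9}.
On input x, block {7,12} splits into {7} and {12}.
The partition is now stable with 7 blocks: {3,10} | {2,6} | {0,5} | {1} | {7} | {9} | {12}.

7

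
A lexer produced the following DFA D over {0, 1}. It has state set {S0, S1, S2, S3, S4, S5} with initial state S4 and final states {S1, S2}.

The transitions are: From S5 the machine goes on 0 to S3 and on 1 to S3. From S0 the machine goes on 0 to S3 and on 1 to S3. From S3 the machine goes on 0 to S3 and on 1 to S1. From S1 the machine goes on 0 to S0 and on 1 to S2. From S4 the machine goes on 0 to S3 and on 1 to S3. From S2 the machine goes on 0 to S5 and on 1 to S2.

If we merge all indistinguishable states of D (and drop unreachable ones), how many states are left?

All states are reachable from the start state.
Start with accepting vs non-accepting: {S1,S2} | {S0,S3,S4,S5}.
Split {S0,S3,S4,S5} by δ(·,1) → {S0,S4,S5} and {S3}.
No further refinement is possible. Final partition (3 blocks): {S1,S2} | {S0,S4,S5} | {S3}.

3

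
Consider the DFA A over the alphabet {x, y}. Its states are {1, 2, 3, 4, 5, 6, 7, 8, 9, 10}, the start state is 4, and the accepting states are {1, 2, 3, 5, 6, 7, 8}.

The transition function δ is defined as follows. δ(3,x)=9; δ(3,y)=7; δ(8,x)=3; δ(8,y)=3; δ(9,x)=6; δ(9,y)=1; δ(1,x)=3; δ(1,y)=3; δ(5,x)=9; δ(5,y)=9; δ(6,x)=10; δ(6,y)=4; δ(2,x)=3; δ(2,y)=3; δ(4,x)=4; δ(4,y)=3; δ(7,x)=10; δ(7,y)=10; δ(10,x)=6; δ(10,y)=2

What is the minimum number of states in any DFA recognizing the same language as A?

First remove the unreachable states {5,8}; 8 states remain.
Start with accepting vs non-accepting: {1,2,3,6,7} | {4,9,10}.
Refine {1,2,3,6,7} on symbol x: members go to different blocks, giving {3,6,7} and {1,2}.
Refine {3,6,7} on symbol y: members go to different blocks, giving {6,7} and {3}.
On input x, block {4,9,10} splits into {9,10} and {4}.
Split {6,7} by δ(·,y) → {6} and {7}.
Stable partition: {6} | {9,10} | {1,2} | {3} | {4} | {7} — 6 equivalence classes.

6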